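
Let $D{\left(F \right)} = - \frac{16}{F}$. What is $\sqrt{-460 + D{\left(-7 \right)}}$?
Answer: $\frac{6 i \sqrt{623}}{7} \approx 21.394 i$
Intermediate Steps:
$\sqrt{-460 + D{\left(-7 \right)}} = \sqrt{-460 - \frac{16}{-7}} = \sqrt{-460 - - \frac{16}{7}} = \sqrt{-460 + \frac{16}{7}} = \sqrt{- \frac{3204}{7}} = \frac{6 i \sqrt{623}}{7}$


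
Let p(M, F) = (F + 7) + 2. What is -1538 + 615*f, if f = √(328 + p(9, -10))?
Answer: -1538 + 615*√327 ≈ 9583.1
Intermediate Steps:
p(M, F) = 9 + F (p(M, F) = (7 + F) + 2 = 9 + F)
f = √327 (f = √(328 + (9 - 10)) = √(328 - 1) = √327 ≈ 18.083)
-1538 + 615*f = -1538 + 615*√327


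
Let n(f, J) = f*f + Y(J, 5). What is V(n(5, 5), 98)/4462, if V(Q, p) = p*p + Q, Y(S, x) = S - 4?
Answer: 4815/2231 ≈ 2.1582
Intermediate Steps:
Y(S, x) = -4 + S
n(f, J) = -4 + J + f² (n(f, J) = f*f + (-4 + J) = f² + (-4 + J) = -4 + J + f²)
V(Q, p) = Q + p² (V(Q, p) = p² + Q = Q + p²)
V(n(5, 5), 98)/4462 = ((-4 + 5 + 5²) + 98²)/4462 = ((-4 + 5 + 25) + 9604)*(1/4462) = (26 + 9604)*(1/4462) = 9630*(1/4462) = 4815/2231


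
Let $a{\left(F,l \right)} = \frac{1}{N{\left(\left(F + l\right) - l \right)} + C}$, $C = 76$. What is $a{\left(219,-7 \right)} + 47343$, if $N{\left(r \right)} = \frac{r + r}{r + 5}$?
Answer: $\frac{413351845}{8731} \approx 47343.0$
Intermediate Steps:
$N{\left(r \right)} = \frac{2 r}{5 + r}$
$a{\left(F,l \right)} = \frac{1}{76 + \frac{2 F}{5 + F}}$ ($a{\left(F,l \right)} = \frac{1}{\frac{2 \left(\left(F + l\right) - l\right)}{5 + \left(\left(F + l\right) - l\right)} + 76} = \frac{1}{\frac{2 F}{5 + F} + 76} = \frac{1}{76 + \frac{2 F}{5 + F}}$)
$a{\left(219,-7 \right)} + 47343 = \frac{5 + 219}{2 \left(190 + 39 \cdot 219\right)} + 47343 = \frac{1}{2} \frac{1}{190 + 8541} \cdot 224 + 47343 = \frac{1}{2} \cdot \frac{1}{8731} \cdot 224 + 47343 = \frac{112}{8731} + 47343 = \frac{413351845}{8731}$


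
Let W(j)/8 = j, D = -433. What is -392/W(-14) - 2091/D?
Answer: 7213/866 ≈ 8.3291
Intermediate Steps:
W(j) = 8*j
-392/W(-14) - 2091/D = -392/(8*(-14)) - 2091/(-433) = -392/(-112) - 2091*(-1/433) = -392*(-1/112) + 2091/433 = 7/2 + 2091/433 = 7213/866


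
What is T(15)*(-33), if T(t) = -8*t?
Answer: 3960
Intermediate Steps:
T(15)*(-33) = -8*15*(-33) = -120*(-33) = 3960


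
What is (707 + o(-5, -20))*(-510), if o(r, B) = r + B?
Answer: -347820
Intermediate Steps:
o(r, B) = B + r
(707 + o(-5, -20))*(-510) = (707 + (-20 - 5))*(-510) = (707 - 25)*(-510) = 682*(-510) = -347820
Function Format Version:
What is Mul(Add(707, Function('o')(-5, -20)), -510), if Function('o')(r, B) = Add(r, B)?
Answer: -347820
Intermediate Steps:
Function('o')(r, B) = Add(B, r)
Mul(Add(707, Function('o')(-5, -20)), -510) = Mul(Add(707, Add(-20, -5)), -510) = Mul(Add(707, -25), -510) = Mul(682, -510) = -347820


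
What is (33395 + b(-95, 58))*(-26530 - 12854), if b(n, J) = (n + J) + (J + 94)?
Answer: -1319757840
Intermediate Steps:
b(n, J) = 94 + n + 2*J (b(n, J) = (J + n) + (94 + J) = 94 + n + 2*J)
(33395 + b(-95, 58))*(-26530 - 12854) = (33395 + (94 - 95 + 2*58))*(-26530 - 12854) = (33395 + (94 - 95 + 116))*(-39384) = (33395 + 115)*(-39384) = 33510*(-39384) = -1319757840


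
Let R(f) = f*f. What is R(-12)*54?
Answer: 7776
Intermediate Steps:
R(f) = f**2
R(-12)*54 = (-12)**2*54 = 144*54 = 7776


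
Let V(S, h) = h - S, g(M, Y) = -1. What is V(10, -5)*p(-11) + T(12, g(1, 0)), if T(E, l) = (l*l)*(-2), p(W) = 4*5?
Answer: -302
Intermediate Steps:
p(W) = 20
T(E, l) = -2*l² (T(E, l) = l²*(-2) = -2*l²)
V(10, -5)*p(-11) + T(12, g(1, 0)) = (-5 - 1*10)*20 - 2*(-1)² = (-5 - 10)*20 - 2*1 = -15*20 - 2 = -300 - 2 = -302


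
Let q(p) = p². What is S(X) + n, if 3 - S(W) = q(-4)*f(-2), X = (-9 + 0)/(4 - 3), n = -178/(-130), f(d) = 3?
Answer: -2836/65 ≈ -43.631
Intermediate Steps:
n = 89/65 (n = -178*(-1/130) = 89/65 ≈ 1.3692)
X = -9 (X = -9/1 = -9*1 = -9)
S(W) = -45 (S(W) = 3 - (-4)²*3 = 3 - 16*3 = 3 - 1*48 = 3 - 48 = -45)
S(X) + n = -45 + 89/65 = -2836/65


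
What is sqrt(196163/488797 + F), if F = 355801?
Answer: 6*sqrt(2361360079759870)/488797 ≈ 596.49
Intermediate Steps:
sqrt(196163/488797 + F) = sqrt(196163/488797 + 355801) = sqrt(173914657560/488797) = 6*sqrt(2361360079759870)/488797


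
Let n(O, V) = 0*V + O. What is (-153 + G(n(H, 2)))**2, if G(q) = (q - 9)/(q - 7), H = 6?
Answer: 22500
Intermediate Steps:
n(O, V) = O (n(O, V) = 0 + O = O)
G(q) = (-9 + q)/(-7 + q)
(-153 + G(n(H, 2)))**2 = (-153 + (-9 + 6)/(-7 + 6))**2 = (-153 - 3/(-1))**2 = (-153 - 1*(-3))**2 = (-153 + 3)**2 = (-150)**2 = 22500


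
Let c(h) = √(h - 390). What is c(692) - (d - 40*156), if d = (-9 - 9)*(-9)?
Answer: 6078 + √302 ≈ 6095.4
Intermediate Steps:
d = 162 (d = -18*(-9) = 162)
c(h) = √(-390 + h)
c(692) - (d - 40*156) = √(-390 + 692) - (162 - 40*156) = √302 - (162 - 6240) = √302 - 1*(-6078) = √302 + 6078 = 6078 + √302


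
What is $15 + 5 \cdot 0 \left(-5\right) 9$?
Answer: $15$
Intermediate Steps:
$15 + 5 \cdot 0 \left(-5\right) 9 = 15 + 0 \left(-5\right) 9 = 15 + 0 \cdot 9 = 15 + 0 = 15$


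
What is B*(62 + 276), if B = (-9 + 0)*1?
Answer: -3042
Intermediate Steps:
B = -9 (B = -9*1 = -9)
B*(62 + 276) = -9*(62 + 276) = -9*338 = -3042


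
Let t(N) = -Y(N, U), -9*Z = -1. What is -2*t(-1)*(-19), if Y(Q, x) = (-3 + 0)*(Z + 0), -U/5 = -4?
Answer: 38/3 ≈ 12.667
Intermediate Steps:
U = 20 (U = -5*(-4) = 20)
Z = ⅑ (Z = -⅑*(-1) = ⅑ ≈ 0.11111)
Y(Q, x) = -⅓ (Y(Q, x) = (-3 + 0)*(⅑ + 0) = -3*⅑ = -⅓)
t(N) = ⅓ (t(N) = -1*(-⅓) = ⅓)
-2*t(-1)*(-19) = -2*⅓*(-19) = -⅔*(-19) = 38/3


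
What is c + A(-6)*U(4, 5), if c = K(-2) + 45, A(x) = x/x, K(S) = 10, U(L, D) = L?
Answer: 59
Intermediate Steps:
A(x) = 1
c = 55 (c = 10 + 45 = 55)
c + A(-6)*U(4, 5) = 55 + 1*4 = 55 + 4 = 59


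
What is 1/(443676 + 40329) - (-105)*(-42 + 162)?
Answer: 6098463001/484005 ≈ 12600.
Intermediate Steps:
1/(443676 + 40329) - (-105)*(-42 + 162) = 1/484005 - (-105)*120 = 1/484005 - 1*(-12600) = 1/484005 + 12600 = 6098463001/484005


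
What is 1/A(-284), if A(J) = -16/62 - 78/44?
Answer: -682/1385 ≈ -0.49242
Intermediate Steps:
A(J) = -1385/682 (A(J) = -16*1/62 - 78*1/44 = -8/31 - 39/22 = -1385/682)
1/A(-284) = 1/(-1385/682) = -682/1385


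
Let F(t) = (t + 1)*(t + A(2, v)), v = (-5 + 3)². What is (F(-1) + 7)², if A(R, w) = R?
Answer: 49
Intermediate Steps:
v = 4 (v = (-2)² = 4)
F(t) = (1 + t)*(2 + t) (F(t) = (t + 1)*(t + 2) = (1 + t)*(2 + t))
(F(-1) + 7)² = ((2 + (-1)² + 3*(-1)) + 7)² = ((2 + 1 - 3) + 7)² = (0 + 7)² = 7² = 49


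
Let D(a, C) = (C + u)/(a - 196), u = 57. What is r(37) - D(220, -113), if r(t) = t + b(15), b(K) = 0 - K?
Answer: 73/3 ≈ 24.333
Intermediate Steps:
b(K) = -K
D(a, C) = (57 + C)/(-196 + a) (D(a, C) = (C + 57)/(a - 196) = (57 + C)/(-196 + a))
r(t) = -15 + t (r(t) = t - 1*15 = t - 15 = -15 + t)
r(37) - D(220, -113) = (-15 + 37) - (57 - 113)/(-196 + 220) = 22 - (-56)/24 = 22 - 1*(-7/3) = 22 + 7/3 = 73/3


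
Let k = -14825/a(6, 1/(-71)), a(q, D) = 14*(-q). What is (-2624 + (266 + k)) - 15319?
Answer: -1470043/84 ≈ -17501.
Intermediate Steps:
a(q, D) = -14*q
k = 14825/84 (k = -14825/((-14*6)) = -14825/(-84) = -14825*(-1)/84 = -1*(-14825/84) = 14825/84 ≈ 176.49)
(-2624 + (266 + k)) - 15319 = (-2624 + (266 + 14825/84)) - 15319 = (-2624 + 37169/84) - 15319 = -183247/84 - 15319 = -1470043/84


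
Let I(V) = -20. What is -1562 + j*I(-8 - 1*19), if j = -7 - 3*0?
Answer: -1422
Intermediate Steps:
j = -7 (j = -7 + 0 = -7)
-1562 + j*I(-8 - 1*19) = -1562 - 7*(-20) = -1562 + 140 = -1422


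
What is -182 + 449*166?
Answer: 74352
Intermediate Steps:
-182 + 449*166 = -182 + 74534 = 74352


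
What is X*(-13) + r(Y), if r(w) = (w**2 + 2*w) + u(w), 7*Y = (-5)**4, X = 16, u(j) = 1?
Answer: 389232/49 ≈ 7943.5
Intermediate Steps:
Y = 625/7 (Y = (1/7)*(-5)**4 = (1/7)*625 = 625/7 ≈ 89.286)
r(w) = 1 + w**2 + 2*w (r(w) = (w**2 + 2*w) + 1 = 1 + w**2 + 2*w)
X*(-13) + r(Y) = 16*(-13) + (1 + (625/7)**2 + 2*(625/7)) = -208 + (1 + 390625/49 + 1250/7) = -208 + 399424/49 = 389232/49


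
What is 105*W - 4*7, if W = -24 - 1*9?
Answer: -3493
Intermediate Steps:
W = -33 (W = -24 - 9 = -33)
105*W - 4*7 = 105*(-33) - 4*7 = -3465 - 28 = -3493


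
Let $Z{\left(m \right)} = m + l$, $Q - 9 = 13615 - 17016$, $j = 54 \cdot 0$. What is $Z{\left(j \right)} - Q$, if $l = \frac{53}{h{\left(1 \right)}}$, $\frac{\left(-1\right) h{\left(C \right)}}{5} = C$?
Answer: $\frac{16907}{5} \approx 3381.4$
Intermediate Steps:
$j = 0$
$Q = -3392$ ($Q = 9 + \left(13615 - 17016\right) = 9 - 3401 = -3392$)
$h{\left(C \right)} = - 5 C$
$l = - \frac{53}{5}$ ($l = \frac{53}{\left(-5\right) 1} = \frac{53}{-5} = 53 \left(- \frac{1}{5}\right) = - \frac{53}{5} \approx -10.6$)
$Z{\left(m \right)} = - \frac{53}{5} + m$ ($Z{\left(m \right)} = m - \frac{53}{5} = - \frac{53}{5} + m$)
$Z{\left(j \right)} - Q = \left(- \frac{53}{5} + 0\right) - -3392 = - \frac{53}{5} + 3392 = \frac{16907}{5}$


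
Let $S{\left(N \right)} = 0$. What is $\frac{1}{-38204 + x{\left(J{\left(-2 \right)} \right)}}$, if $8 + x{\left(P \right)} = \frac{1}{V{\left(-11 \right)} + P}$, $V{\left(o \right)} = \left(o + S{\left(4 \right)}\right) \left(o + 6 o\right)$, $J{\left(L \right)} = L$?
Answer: $- \frac{845}{32289139} \approx -2.617 \cdot 10^{-5}$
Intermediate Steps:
$V{\left(o \right)} = 7 o^{2}$ ($V{\left(o \right)} = \left(o + 0\right) \left(o + 6 o\right) = o 7 o = 7 o^{2}$)
$x{\left(P \right)} = -8 + \frac{1}{847 + P}$ ($x{\left(P \right)} = -8 + \frac{1}{7 \left(-11\right)^{2} + P} = -8 + \frac{1}{7 \cdot 121 + P} = -8 + \frac{1}{847 + P}$)
$\frac{1}{-38204 + x{\left(J{\left(-2 \right)} \right)}} = \frac{1}{-38204 + \frac{-6775 - -16}{847 - 2}} = \frac{1}{-38204 + \frac{-6775 + 16}{845}} = \frac{1}{-38204 + \frac{1}{845} \left(-6759\right)} = \frac{1}{-38204 - \frac{6759}{845}} = \frac{1}{- \frac{32289139}{845}} = - \frac{845}{32289139}$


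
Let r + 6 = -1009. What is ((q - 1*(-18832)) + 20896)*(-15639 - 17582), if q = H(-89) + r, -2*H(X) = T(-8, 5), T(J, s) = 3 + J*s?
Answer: -2573398323/2 ≈ -1.2867e+9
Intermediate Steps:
r = -1015 (r = -6 - 1009 = -1015)
H(X) = 37/2 (H(X) = -(3 - 8*5)/2 = -(3 - 40)/2 = -½*(-37) = 37/2)
q = -1993/2 (q = 37/2 - 1015 = -1993/2 ≈ -996.50)
((q - 1*(-18832)) + 20896)*(-15639 - 17582) = ((-1993/2 - 1*(-18832)) + 20896)*(-15639 - 17582) = ((-1993/2 + 18832) + 20896)*(-33221) = (35671/2 + 20896)*(-33221) = (77463/2)*(-33221) = -2573398323/2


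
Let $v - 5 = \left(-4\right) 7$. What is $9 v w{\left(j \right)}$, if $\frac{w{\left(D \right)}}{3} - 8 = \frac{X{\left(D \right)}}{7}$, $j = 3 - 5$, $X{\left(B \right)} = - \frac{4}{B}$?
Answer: $- \frac{36018}{7} \approx -5145.4$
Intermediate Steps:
$j = -2$ ($j = 3 - 5 = -2$)
$w{\left(D \right)} = 24 - \frac{12}{7 D}$ ($w{\left(D \right)} = 24 + 3 \frac{\left(-4\right) \frac{1}{D}}{7} = 24 + 3 - \frac{4}{D} \frac{1}{7} = 24 + 3 \left(- \frac{4}{7 D}\right) = 24 - \frac{12}{7 D}$)
$v = -23$ ($v = 5 - 28 = -23$)
$9 v w{\left(j \right)} = 9 \left(-23\right) \left(24 - \frac{12}{7 \left(-2\right)}\right) = - 207 \left(24 - - \frac{6}{7}\right) = - 207 \left(24 + \frac{6}{7}\right) = \left(-207\right) \frac{174}{7} = - \frac{36018}{7}$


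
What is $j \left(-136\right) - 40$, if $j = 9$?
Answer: $-1264$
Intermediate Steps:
$j \left(-136\right) - 40 = 9 \left(-136\right) - 40 = -1224 - 40 = -1264$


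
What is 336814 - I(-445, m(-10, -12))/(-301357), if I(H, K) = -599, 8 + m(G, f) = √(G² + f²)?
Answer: 101501255999/301357 ≈ 3.3681e+5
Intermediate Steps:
m(G, f) = -8 + √(G² + f²)
336814 - I(-445, m(-10, -12))/(-301357) = 336814 - (-599)/(-301357) = 336814 - (-599)*(-1)/301357 = 336814 - 1*599/301357 = 336814 - 599/301357 = 101501255999/301357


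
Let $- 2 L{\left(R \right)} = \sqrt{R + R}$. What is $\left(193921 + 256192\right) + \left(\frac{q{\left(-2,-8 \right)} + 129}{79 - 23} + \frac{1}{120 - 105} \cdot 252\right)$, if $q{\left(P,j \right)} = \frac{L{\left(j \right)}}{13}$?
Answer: $\frac{126036989}{280} - \frac{i}{364} \approx 4.5013 \cdot 10^{5} - 0.0027473 i$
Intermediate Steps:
$L{\left(R \right)} = - \frac{\sqrt{2} \sqrt{R}}{2}$ ($L{\left(R \right)} = - \frac{\sqrt{R + R}}{2} = - \frac{\sqrt{2 R}}{2} = - \frac{\sqrt{2} \sqrt{R}}{2}$)
$q{\left(P,j \right)} = - \frac{\sqrt{2} \sqrt{j}}{26}$ ($q{\left(P,j \right)} = \frac{\left(- \frac{1}{2}\right) \sqrt{2} \sqrt{j}}{13} = - \frac{\sqrt{2} \sqrt{j}}{2} \cdot \frac{1}{13} = - \frac{\sqrt{2} \sqrt{j}}{26}$)
$\left(193921 + 256192\right) + \left(\frac{q{\left(-2,-8 \right)} + 129}{79 - 23} + \frac{1}{120 - 105} \cdot 252\right) = \left(193921 + 256192\right) + \left(\frac{- \frac{\sqrt{2} \sqrt{-8}}{26} + 129}{79 - 23} + \frac{1}{120 - 105} \cdot 252\right) = 450113 + \left(\frac{- \frac{\sqrt{2} \cdot 2 i \sqrt{2}}{26} + 129}{56} + \frac{1}{15} \cdot 252\right) = 450113 + \left(\left(- \frac{2 i}{13} + 129\right) \frac{1}{56} + \frac{1}{15} \cdot 252\right) = 450113 + \left(\left(129 - \frac{2 i}{13}\right) \frac{1}{56} + \frac{84}{5}\right) = 450113 + \left(\left(\frac{129}{56} - \frac{i}{364}\right) + \frac{84}{5}\right) = 450113 + \left(\frac{5349}{280} - \frac{i}{364}\right) = \frac{126036989}{280} - \frac{i}{364}$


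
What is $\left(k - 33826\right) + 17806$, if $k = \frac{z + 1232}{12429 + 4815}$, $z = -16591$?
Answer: $- \frac{276264239}{17244} \approx -16021.0$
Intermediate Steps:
$k = - \frac{15359}{17244}$ ($k = \frac{-16591 + 1232}{12429 + 4815} = - \frac{15359}{17244} \approx -0.89069$)
$\left(k - 33826\right) + 17806 = \left(- \frac{15359}{17244} - 33826\right) + 17806 = - \frac{583310903}{17244} + 17806 = - \frac{276264239}{17244}$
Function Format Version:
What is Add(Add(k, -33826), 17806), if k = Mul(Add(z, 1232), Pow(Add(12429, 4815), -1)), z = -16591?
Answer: Rational(-276264239, 17244) ≈ -16021.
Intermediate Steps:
k = Rational(-15359, 17244) (k = Mul(Add(-16591, 1232), Pow(Add(12429, 4815), -1)) = Mul(-15359, Pow(17244, -1)) = Mul(-15359, Rational(1, 17244)) = Rational(-15359, 17244) ≈ -0.89069)
Add(Add(k, -33826), 17806) = Add(Add(Rational(-15359, 17244), -33826), 17806) = Add(Rational(-583310903, 17244), 17806) = Rational(-276264239, 17244)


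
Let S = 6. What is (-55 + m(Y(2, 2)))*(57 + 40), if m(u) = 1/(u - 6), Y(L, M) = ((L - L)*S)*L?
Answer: -32107/6 ≈ -5351.2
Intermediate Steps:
Y(L, M) = 0 (Y(L, M) = ((L - L)*6)*L = (0*6)*L = 0*L = 0)
m(u) = 1/(-6 + u)
(-55 + m(Y(2, 2)))*(57 + 40) = (-55 + 1/(-6 + 0))*(57 + 40) = (-55 + 1/(-6))*97 = (-55 - ⅙)*97 = -331/6*97 = -32107/6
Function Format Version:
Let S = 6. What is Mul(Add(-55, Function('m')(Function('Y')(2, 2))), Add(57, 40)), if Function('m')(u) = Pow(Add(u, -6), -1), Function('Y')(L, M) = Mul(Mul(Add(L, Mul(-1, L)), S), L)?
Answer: Rational(-32107, 6) ≈ -5351.2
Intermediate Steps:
Function('Y')(L, M) = 0 (Function('Y')(L, M) = Mul(Mul(Add(L, Mul(-1, L)), 6), L) = Mul(Mul(0, 6), L) = Mul(0, L) = 0)
Function('m')(u) = Pow(Add(-6, u), -1)
Mul(Add(-55, Function('m')(Function('Y')(2, 2))), Add(57, 40)) = Mul(Add(-55, Pow(Add(-6, 0), -1)), Add(57, 40)) = Mul(Add(-55, Pow(-6, -1)), 97) = Mul(Add(-55, Rational(-1, 6)), 97) = Mul(Rational(-331, 6), 97) = Rational(-32107, 6)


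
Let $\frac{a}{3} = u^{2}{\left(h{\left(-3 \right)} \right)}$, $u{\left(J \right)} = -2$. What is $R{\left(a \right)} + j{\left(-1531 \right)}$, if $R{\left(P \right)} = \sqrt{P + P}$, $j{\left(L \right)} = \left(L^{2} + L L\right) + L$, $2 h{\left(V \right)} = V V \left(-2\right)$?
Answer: $4686391 + 2 \sqrt{6} \approx 4.6864 \cdot 10^{6}$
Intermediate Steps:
$h{\left(V \right)} = - V^{2}$ ($h{\left(V \right)} = \frac{V V \left(-2\right)}{2} = \frac{V^{2} \left(-2\right)}{2} = \frac{\left(-2\right) V^{2}}{2} = - V^{2}$)
$j{\left(L \right)} = L + 2 L^{2}$ ($j{\left(L \right)} = \left(L^{2} + L^{2}\right) + L = 2 L^{2} + L = L + 2 L^{2}$)
$a = 12$ ($a = 3 \left(-2\right)^{2} = 3 \cdot 4 = 12$)
$R{\left(P \right)} = \sqrt{2} \sqrt{P}$ ($R{\left(P \right)} = \sqrt{2 P} = \sqrt{2} \sqrt{P}$)
$R{\left(a \right)} + j{\left(-1531 \right)} = \sqrt{2} \sqrt{12} - 1531 \left(1 + 2 \left(-1531\right)\right) = \sqrt{2} \cdot 2 \sqrt{3} - 1531 \left(1 - 3062\right) = 2 \sqrt{6} - -4686391 = 2 \sqrt{6} + 4686391 = 4686391 + 2 \sqrt{6}$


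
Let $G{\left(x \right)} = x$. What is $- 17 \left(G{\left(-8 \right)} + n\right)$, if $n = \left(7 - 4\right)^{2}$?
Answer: $-17$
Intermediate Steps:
$n = 9$ ($n = 3^{2} = 9$)
$- 17 \left(G{\left(-8 \right)} + n\right) = - 17 \left(-8 + 9\right) = \left(-17\right) 1 = -17$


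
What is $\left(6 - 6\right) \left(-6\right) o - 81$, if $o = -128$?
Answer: $-81$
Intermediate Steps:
$\left(6 - 6\right) \left(-6\right) o - 81 = \left(6 - 6\right) \left(-6\right) \left(-128\right) - 81 = 0 \left(-6\right) \left(-128\right) - 81 = 0 \left(-128\right) - 81 = 0 - 81 = -81$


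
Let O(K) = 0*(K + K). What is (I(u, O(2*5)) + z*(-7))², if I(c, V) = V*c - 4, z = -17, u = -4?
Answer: 13225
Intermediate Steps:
O(K) = 0 (O(K) = 0*(2*K) = 0)
I(c, V) = -4 + V*c
(I(u, O(2*5)) + z*(-7))² = ((-4 + 0*(-4)) - 17*(-7))² = ((-4 + 0) + 119)² = (-4 + 119)² = 115² = 13225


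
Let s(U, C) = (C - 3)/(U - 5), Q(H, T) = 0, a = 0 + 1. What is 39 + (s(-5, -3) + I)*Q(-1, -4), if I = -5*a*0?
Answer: 39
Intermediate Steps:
a = 1
s(U, C) = (-3 + C)/(-5 + U)
I = 0 (I = -5*1*0 = -5*0 = 0)
39 + (s(-5, -3) + I)*Q(-1, -4) = 39 + ((-3 - 3)/(-5 - 5) + 0)*0 = 39 + (-6/(-10) + 0)*0 = 39 + (-1/10*(-6) + 0)*0 = 39 + (3/5 + 0)*0 = 39 + (3/5)*0 = 39 + 0 = 39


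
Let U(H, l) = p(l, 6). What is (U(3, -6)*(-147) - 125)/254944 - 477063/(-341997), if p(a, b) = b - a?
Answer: 40326105713/29063361056 ≈ 1.3875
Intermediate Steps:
U(H, l) = 6 - l
(U(3, -6)*(-147) - 125)/254944 - 477063/(-341997) = ((6 - 1*(-6))*(-147) - 125)/254944 - 477063/(-341997) = ((6 + 6)*(-147) - 125)*(1/254944) - 477063*(-1/341997) = (12*(-147) - 125)*(1/254944) + 159021/113999 = (-1764 - 125)*(1/254944) + 159021/113999 = -1889*1/254944 + 159021/113999 = -1889/254944 + 159021/113999 = 40326105713/29063361056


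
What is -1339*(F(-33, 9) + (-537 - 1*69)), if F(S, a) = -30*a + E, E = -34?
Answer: 1218490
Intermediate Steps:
F(S, a) = -34 - 30*a (F(S, a) = -30*a - 34 = -34 - 30*a)
-1339*(F(-33, 9) + (-537 - 1*69)) = -1339*((-34 - 30*9) + (-537 - 1*69)) = -1339*((-34 - 270) + (-537 - 69)) = -1339*(-304 - 606) = -1339*(-910) = 1218490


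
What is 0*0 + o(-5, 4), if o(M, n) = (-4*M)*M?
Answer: -100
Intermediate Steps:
o(M, n) = -4*M²
0*0 + o(-5, 4) = 0*0 - 4*(-5)² = 0 - 4*25 = 0 - 100 = -100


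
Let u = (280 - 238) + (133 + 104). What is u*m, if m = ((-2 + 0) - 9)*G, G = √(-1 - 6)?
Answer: -3069*I*√7 ≈ -8119.8*I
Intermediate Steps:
G = I*√7 (G = √(-7) = I*√7 ≈ 2.6458*I)
m = -11*I*√7 (m = ((-2 + 0) - 9)*(I*√7) = (-2 - 9)*(I*√7) = -11*I*√7 ≈ -29.103*I)
u = 279 (u = 42 + 237 = 279)
u*m = 279*(-11*I*√7) = -3069*I*√7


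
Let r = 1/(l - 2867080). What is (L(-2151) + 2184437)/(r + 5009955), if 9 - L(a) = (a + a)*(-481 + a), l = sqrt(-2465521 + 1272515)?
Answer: -376343595445295151246313700/206322853443451854112834351 - 9138418*I*sqrt(1193006)/206322853443451854112834351 ≈ -1.8241 - 4.8378e-17*I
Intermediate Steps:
l = I*sqrt(1193006) (l = sqrt(-1193006) = I*sqrt(1193006) ≈ 1092.2*I)
L(a) = 9 - 2*a*(-481 + a) (L(a) = 9 - (a + a)*(-481 + a) = 9 - 2*a*(-481 + a))
r = 1/(-2867080 + I*sqrt(1193006)) (r = 1/(I*sqrt(1193006) - 2867080) = 1/(-2867080 + I*sqrt(1193006)) ≈ -3.4879e-7 - 1.33e-10*I)
(L(-2151) + 2184437)/(r + 5009955) = ((9 - 2*(-2151)**2 + 962*(-2151)) + 2184437)/((-1433540/4110074459703 - I*sqrt(1193006)/8220148919406) + 5009955) = ((9 - 2*4626801 - 2069262) + 2184437)/(20591288089759909825/4110074459703 - I*sqrt(1193006)/8220148919406) = ((9 - 9253602 - 2069262) + 2184437)/(20591288089759909825/4110074459703 - I*sqrt(1193006)/8220148919406) = (-11322855 + 2184437)/(20591288089759909825/4110074459703 - I*sqrt(1193006)/8220148919406) = -9138418/(20591288089759909825/4110074459703 - I*sqrt(1193006)/8220148919406)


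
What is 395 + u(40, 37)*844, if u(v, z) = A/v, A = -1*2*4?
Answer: 1131/5 ≈ 226.20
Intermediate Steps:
A = -8 (A = -2*4 = -8)
u(v, z) = -8/v
395 + u(40, 37)*844 = 395 - 8/40*844 = 395 - 8*1/40*844 = 395 - 1/5*844 = 395 - 844/5 = 1131/5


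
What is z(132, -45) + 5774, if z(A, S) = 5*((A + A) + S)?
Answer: 6869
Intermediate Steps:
z(A, S) = 5*S + 10*A (z(A, S) = 5*(2*A + S) = 5*(S + 2*A) = 5*S + 10*A)
z(132, -45) + 5774 = (5*(-45) + 10*132) + 5774 = (-225 + 1320) + 5774 = 1095 + 5774 = 6869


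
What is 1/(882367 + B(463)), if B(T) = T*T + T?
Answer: 1/1097199 ≈ 9.1141e-7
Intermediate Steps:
B(T) = T + T² (B(T) = T² + T = T + T²)
1/(882367 + B(463)) = 1/(882367 + 463*(1 + 463)) = 1/(882367 + 463*464) = 1/(882367 + 214832) = 1/1097199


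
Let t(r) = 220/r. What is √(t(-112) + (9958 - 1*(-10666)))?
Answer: √4041919/14 ≈ 143.60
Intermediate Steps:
√(t(-112) + (9958 - 1*(-10666))) = √(220/(-112) + (9958 - 1*(-10666))) = √(220*(-1/112) + (9958 + 10666)) = √(-55/28 + 20624) = √(577417/28) = √4041919/14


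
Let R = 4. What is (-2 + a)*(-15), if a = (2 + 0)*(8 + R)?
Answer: -330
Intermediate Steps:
a = 24 (a = (2 + 0)*(8 + 4) = 2*12 = 24)
(-2 + a)*(-15) = (-2 + 24)*(-15) = 22*(-15) = -330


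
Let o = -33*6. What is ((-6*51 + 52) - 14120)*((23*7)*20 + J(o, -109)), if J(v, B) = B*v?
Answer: -356503948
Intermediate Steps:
o = -198
((-6*51 + 52) - 14120)*((23*7)*20 + J(o, -109)) = ((-6*51 + 52) - 14120)*((23*7)*20 - 109*(-198)) = ((-306 + 52) - 14120)*(161*20 + 21582) = (-254 - 14120)*(3220 + 21582) = -14374*24802 = -356503948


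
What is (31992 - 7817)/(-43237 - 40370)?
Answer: -24175/83607 ≈ -0.28915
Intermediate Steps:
(31992 - 7817)/(-43237 - 40370) = 24175/(-83607) = 24175*(-1/83607) = -24175/83607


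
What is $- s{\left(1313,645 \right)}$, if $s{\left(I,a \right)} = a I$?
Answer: $-846885$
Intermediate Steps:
$s{\left(I,a \right)} = I a$
$- s{\left(1313,645 \right)} = - 1313 \cdot 645 = \left(-1\right) 846885 = -846885$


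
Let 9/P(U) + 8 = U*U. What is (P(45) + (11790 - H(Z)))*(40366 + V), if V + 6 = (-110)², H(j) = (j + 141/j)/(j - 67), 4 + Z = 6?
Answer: 16219318060610/26221 ≈ 6.1856e+8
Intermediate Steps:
Z = 2 (Z = -4 + 6 = 2)
H(j) = (j + 141/j)/(-67 + j)
P(U) = 9/(-8 + U²) (P(U) = 9/(-8 + U*U) = 9/(-8 + U²))
V = 12094 (V = -6 + (-110)² = -6 + 12100 = 12094)
(P(45) + (11790 - H(Z)))*(40366 + V) = (9/(-8 + 45²) + (11790 - (141 + 2²)/(2*(-67 + 2))))*(40366 + 12094) = (9/(-8 + 2025) + (11790 - (141 + 4)/(2*(-65))))*52460 = (9/2017 + (11790 - (-1)*145/(2*65)))*52460 = (9*(1/2017) + (11790 - 1*(-29/26)))*52460 = (9/2017 + (11790 + 29/26))*52460 = (9/2017 + 306569/26)*52460 = (618349907/52442)*52460 = 16219318060610/26221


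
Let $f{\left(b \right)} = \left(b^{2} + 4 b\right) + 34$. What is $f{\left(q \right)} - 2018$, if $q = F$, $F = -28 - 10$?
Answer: $-692$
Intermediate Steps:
$F = -38$
$q = -38$
$f{\left(b \right)} = 34 + b^{2} + 4 b$
$f{\left(q \right)} - 2018 = \left(34 + \left(-38\right)^{2} + 4 \left(-38\right)\right) - 2018 = \left(34 + 1444 - 152\right) - 2018 = 1326 - 2018 = -692$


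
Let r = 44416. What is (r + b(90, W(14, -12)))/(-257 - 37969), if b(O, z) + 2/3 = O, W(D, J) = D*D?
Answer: -66758/57339 ≈ -1.1643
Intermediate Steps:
W(D, J) = D²
b(O, z) = -⅔ + O
(r + b(90, W(14, -12)))/(-257 - 37969) = (44416 + (-⅔ + 90))/(-257 - 37969) = (44416 + 268/3)/(-38226) = (133516/3)*(-1/38226) = -66758/57339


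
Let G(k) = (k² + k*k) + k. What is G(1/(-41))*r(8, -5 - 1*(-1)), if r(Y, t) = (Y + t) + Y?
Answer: -468/1681 ≈ -0.27841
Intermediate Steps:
G(k) = k + 2*k² (G(k) = (k² + k²) + k = 2*k² + k = k + 2*k²)
r(Y, t) = t + 2*Y
G(1/(-41))*r(8, -5 - 1*(-1)) = ((1 + 2/(-41))/(-41))*((-5 - 1*(-1)) + 2*8) = (-(1 + 2*(-1/41))/41)*((-5 + 1) + 16) = (-(1 - 2/41)/41)*(-4 + 16) = -1/41*39/41*12 = -39/1681*12 = -468/1681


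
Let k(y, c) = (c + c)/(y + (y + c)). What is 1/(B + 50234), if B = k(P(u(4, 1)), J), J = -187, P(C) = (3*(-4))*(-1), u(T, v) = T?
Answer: 163/8188516 ≈ 1.9906e-5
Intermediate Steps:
P(C) = 12 (P(C) = -12*(-1) = 12)
k(y, c) = 2*c/(c + 2*y) (k(y, c) = (2*c)/(y + (c + y)) = (2*c)/(c + 2*y) = 2*c/(c + 2*y))
B = 374/163 (B = 2*(-187)/(-187 + 2*12) = 2*(-187)/(-187 + 24) = 2*(-187)/(-163) = 2*(-187)*(-1/163) = 374/163 ≈ 2.2945)
1/(B + 50234) = 1/(374/163 + 50234) = 1/(8188516/163) = 163/8188516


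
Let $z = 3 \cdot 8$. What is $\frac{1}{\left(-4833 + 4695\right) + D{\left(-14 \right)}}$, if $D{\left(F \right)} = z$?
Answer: $- \frac{1}{114} \approx -0.0087719$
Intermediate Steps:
$z = 24$
$D{\left(F \right)} = 24$
$\frac{1}{\left(-4833 + 4695\right) + D{\left(-14 \right)}} = \frac{1}{\left(-4833 + 4695\right) + 24} = \frac{1}{-138 + 24} = \frac{1}{-114} = - \frac{1}{114}$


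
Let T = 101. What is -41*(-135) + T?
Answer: 5636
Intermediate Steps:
-41*(-135) + T = -41*(-135) + 101 = 5535 + 101 = 5636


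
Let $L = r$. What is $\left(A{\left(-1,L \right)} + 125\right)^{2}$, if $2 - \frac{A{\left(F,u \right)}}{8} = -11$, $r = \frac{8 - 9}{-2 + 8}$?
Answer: $52441$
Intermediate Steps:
$r = - \frac{1}{6} \approx -0.16667$
$L = - \frac{1}{6} \approx -0.16667$
$A{\left(F,u \right)} = 104$ ($A{\left(F,u \right)} = 16 - -88 = 16 + 88 = 104$)
$\left(A{\left(-1,L \right)} + 125\right)^{2} = \left(104 + 125\right)^{2} = 229^{2} = 52441$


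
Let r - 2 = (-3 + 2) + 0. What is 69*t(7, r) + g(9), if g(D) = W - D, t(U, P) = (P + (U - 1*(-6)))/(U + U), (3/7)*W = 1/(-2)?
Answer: 353/6 ≈ 58.833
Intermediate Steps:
r = 1 (r = 2 + ((-3 + 2) + 0) = 2 + (-1 + 0) = 2 - 1 = 1)
W = -7/6 (W = (7/3)/(-2) = (7/3)*(-½) = -7/6 ≈ -1.1667)
t(U, P) = (6 + P + U)/(2*U) (t(U, P) = (P + (U + 6))/((2*U)) = (P + (6 + U))*(1/(2*U)) = (6 + P + U)*(1/(2*U)) = (6 + P + U)/(2*U))
g(D) = -7/6 - D
69*t(7, r) + g(9) = 69*((½)*(6 + 1 + 7)/7) + (-7/6 - 1*9) = 69*((½)*(⅐)*14) + (-7/6 - 9) = 69*1 - 61/6 = 69 - 61/6 = 353/6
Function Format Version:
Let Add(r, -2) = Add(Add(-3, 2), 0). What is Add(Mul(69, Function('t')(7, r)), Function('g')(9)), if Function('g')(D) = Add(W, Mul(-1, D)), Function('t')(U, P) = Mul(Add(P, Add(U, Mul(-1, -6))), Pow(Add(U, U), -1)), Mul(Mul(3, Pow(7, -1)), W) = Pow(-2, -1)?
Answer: Rational(353, 6) ≈ 58.833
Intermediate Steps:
r = 1 (r = Add(2, Add(Add(-3, 2), 0)) = Add(2, Add(-1, 0)) = Add(2, -1) = 1)
W = Rational(-7, 6) (W = Mul(Rational(7, 3), Pow(-2, -1)) = Mul(Rational(7, 3), Rational(-1, 2)) = Rational(-7, 6) ≈ -1.1667)
Function('t')(U, P) = Mul(Rational(1, 2), Pow(U, -1), Add(6, P, U)) (Function('t')(U, P) = Mul(Add(P, Add(U, 6)), Pow(Mul(2, U), -1)) = Mul(Add(P, Add(6, U)), Mul(Rational(1, 2), Pow(U, -1))) = Mul(Add(6, P, U), Mul(Rational(1, 2), Pow(U, -1))) = Mul(Rational(1, 2), Pow(U, -1), Add(6, P, U)))
Function('g')(D) = Add(Rational(-7, 6), Mul(-1, D))
Add(Mul(69, Function('t')(7, r)), Function('g')(9)) = Add(Mul(69, Mul(Rational(1, 2), Pow(7, -1), Add(6, 1, 7))), Add(Rational(-7, 6), Mul(-1, 9))) = Add(Mul(69, Mul(Rational(1, 2), Rational(1, 7), 14)), Add(Rational(-7, 6), -9)) = Add(Mul(69, 1), Rational(-61, 6)) = Add(69, Rational(-61, 6)) = Rational(353, 6)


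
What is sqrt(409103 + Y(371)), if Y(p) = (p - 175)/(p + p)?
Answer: sqrt(1149171069)/53 ≈ 639.61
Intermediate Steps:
Y(p) = (-175 + p)/(2*p) (Y(p) = (-175 + p)/((2*p)) = (-175 + p)*(1/(2*p)) = (-175 + p)/(2*p))
sqrt(409103 + Y(371)) = sqrt(409103 + (1/2)*(-175 + 371)/371) = sqrt(409103 + (1/2)*(1/371)*196) = sqrt(409103 + 14/53) = sqrt(21682473/53) = sqrt(1149171069)/53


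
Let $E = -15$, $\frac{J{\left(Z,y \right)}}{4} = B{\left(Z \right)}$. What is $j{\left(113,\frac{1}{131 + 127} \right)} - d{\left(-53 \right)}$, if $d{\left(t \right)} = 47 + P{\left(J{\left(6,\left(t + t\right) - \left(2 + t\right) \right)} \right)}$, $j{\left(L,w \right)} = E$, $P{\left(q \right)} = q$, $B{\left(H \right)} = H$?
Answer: $-86$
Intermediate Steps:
$J{\left(Z,y \right)} = 4 Z$
$j{\left(L,w \right)} = -15$
$d{\left(t \right)} = 71$ ($d{\left(t \right)} = 47 + 4 \cdot 6 = 47 + 24 = 71$)
$j{\left(113,\frac{1}{131 + 127} \right)} - d{\left(-53 \right)} = -15 - 71 = -86$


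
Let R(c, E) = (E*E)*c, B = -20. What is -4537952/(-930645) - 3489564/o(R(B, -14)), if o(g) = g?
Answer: 163266703031/182406420 ≈ 895.07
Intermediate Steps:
R(c, E) = c*E² (R(c, E) = E²*c = c*E²)
-4537952/(-930645) - 3489564/o(R(B, -14)) = -4537952/(-930645) - 3489564/((-20*(-14)²)) = -4537952*(-1/930645) - 3489564/((-20*196)) = 4537952/930645 - 3489564/(-3920) = 4537952/930645 - 3489564*(-1/3920) = 4537952/930645 + 872391/980 = 163266703031/182406420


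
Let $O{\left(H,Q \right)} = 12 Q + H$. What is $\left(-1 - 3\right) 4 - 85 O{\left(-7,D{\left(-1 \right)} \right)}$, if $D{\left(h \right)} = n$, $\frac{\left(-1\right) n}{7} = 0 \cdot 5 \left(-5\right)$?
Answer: $579$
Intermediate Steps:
$n = 0$ ($n = - 7 \cdot 0 \cdot 5 \left(-5\right) = - 7 \cdot 0 \left(-5\right) = \left(-7\right) 0 = 0$)
$D{\left(h \right)} = 0$
$O{\left(H,Q \right)} = H + 12 Q$
$\left(-1 - 3\right) 4 - 85 O{\left(-7,D{\left(-1 \right)} \right)} = \left(-1 - 3\right) 4 - 85 \left(-7 + 12 \cdot 0\right) = \left(-4\right) 4 - 85 \left(-7 + 0\right) = -16 - -595 = -16 + 595 = 579$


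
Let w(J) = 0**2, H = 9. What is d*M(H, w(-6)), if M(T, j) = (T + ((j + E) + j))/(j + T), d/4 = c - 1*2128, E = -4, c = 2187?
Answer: 1180/9 ≈ 131.11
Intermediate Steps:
w(J) = 0
d = 236 (d = 4*(2187 - 1*2128) = 4*(2187 - 2128) = 4*59 = 236)
M(T, j) = (-4 + T + 2*j)/(T + j) (M(T, j) = (T + ((j - 4) + j))/(j + T) = (T + ((-4 + j) + j))/(T + j) = (T + (-4 + 2*j))/(T + j) = (-4 + T + 2*j)/(T + j))
d*M(H, w(-6)) = 236*((-4 + 9 + 2*0)/(9 + 0)) = 236*((-4 + 9 + 0)/9) = 236*((1/9)*5) = 236*(5/9) = 1180/9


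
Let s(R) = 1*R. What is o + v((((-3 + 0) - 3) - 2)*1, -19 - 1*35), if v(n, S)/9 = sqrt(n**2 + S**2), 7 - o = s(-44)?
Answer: 51 + 18*sqrt(745) ≈ 542.30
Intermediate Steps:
s(R) = R
o = 51 (o = 7 - 1*(-44) = 7 + 44 = 51)
v(n, S) = 9*sqrt(S**2 + n**2) (v(n, S) = 9*sqrt(n**2 + S**2) = 9*sqrt(S**2 + n**2))
o + v((((-3 + 0) - 3) - 2)*1, -19 - 1*35) = 51 + 9*sqrt((-19 - 1*35)**2 + ((((-3 + 0) - 3) - 2)*1)**2) = 51 + 9*sqrt((-19 - 35)**2 + (((-3 - 3) - 2)*1)**2) = 51 + 9*sqrt((-54)**2 + ((-6 - 2)*1)**2) = 51 + 9*sqrt(2916 + (-8*1)**2) = 51 + 9*sqrt(2916 + (-8)**2) = 51 + 9*sqrt(2916 + 64) = 51 + 9*sqrt(2980) = 51 + 9*(2*sqrt(745)) = 51 + 18*sqrt(745)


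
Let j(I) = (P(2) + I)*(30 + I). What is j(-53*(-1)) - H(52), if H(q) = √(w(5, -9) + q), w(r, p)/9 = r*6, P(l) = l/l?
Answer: 4482 - √322 ≈ 4464.1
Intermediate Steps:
P(l) = 1
w(r, p) = 54*r (w(r, p) = 9*(r*6) = 9*(6*r) = 54*r)
j(I) = (1 + I)*(30 + I)
H(q) = √(270 + q) (H(q) = √(54*5 + q) = √(270 + q))
j(-53*(-1)) - H(52) = (30 + (-53*(-1))² + 31*(-53*(-1))) - √(270 + 52) = (30 + 53² + 31*53) - √322 = (30 + 2809 + 1643) - √322 = 4482 - √322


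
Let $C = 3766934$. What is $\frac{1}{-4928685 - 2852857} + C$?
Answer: $\frac{29312555132227}{7781542} \approx 3.7669 \cdot 10^{6}$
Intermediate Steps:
$\frac{1}{-4928685 - 2852857} + C = \frac{1}{-4928685 - 2852857} + 3766934 = \frac{1}{-7781542} + 3766934 = - \frac{1}{7781542} + 3766934 = \frac{29312555132227}{7781542}$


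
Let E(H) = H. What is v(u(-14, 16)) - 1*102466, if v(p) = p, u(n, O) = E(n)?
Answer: -102480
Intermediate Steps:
u(n, O) = n
v(u(-14, 16)) - 1*102466 = -14 - 1*102466 = -14 - 102466 = -102480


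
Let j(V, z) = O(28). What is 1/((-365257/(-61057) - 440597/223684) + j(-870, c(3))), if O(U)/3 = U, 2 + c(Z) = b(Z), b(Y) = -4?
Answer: 13657473988/1202028430751 ≈ 0.011362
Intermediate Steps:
c(Z) = -6 (c(Z) = -2 - 4 = -6)
O(U) = 3*U
j(V, z) = 84 (j(V, z) = 3*28 = 84)
1/((-365257/(-61057) - 440597/223684) + j(-870, c(3))) = 1/((-365257/(-61057) - 440597/223684) + 84) = 1/((-365257*(-1/61057) - 440597*1/223684) + 84) = 1/((365257/61057 - 440597/223684) + 84) = 1/(54800615759/13657473988 + 84) = 1/(1202028430751/13657473988) = 13657473988/1202028430751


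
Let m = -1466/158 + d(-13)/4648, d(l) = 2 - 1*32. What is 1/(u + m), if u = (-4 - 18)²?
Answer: 183596/87155787 ≈ 0.0021065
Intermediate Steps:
d(l) = -30 (d(l) = 2 - 32 = -30)
m = -1704677/183596 (m = -1466/158 - 30/4648 = -1466*1/158 - 30*1/4648 = -733/79 - 15/2324 = -1704677/183596 ≈ -9.2849)
u = 484 (u = (-22)² = 484)
1/(u + m) = 1/(484 - 1704677/183596) = 1/(87155787/183596) = 183596/87155787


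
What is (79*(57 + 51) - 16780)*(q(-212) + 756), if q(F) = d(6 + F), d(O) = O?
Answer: -4536400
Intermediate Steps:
q(F) = 6 + F
(79*(57 + 51) - 16780)*(q(-212) + 756) = (79*(57 + 51) - 16780)*((6 - 212) + 756) = (79*108 - 16780)*(-206 + 756) = (8532 - 16780)*550 = -8248*550 = -4536400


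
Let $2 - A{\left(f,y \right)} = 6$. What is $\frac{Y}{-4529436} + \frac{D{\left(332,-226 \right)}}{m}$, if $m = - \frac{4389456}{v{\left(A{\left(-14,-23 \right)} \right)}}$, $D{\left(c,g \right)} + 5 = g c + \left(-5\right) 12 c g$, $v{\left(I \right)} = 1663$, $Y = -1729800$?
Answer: $- \frac{2778140927262937}{1656813335568} \approx -1676.8$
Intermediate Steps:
$A{\left(f,y \right)} = -4$ ($A{\left(f,y \right)} = 2 - 6 = -4$)
$D{\left(c,g \right)} = -5 - 59 c g$ ($D{\left(c,g \right)} = -5 + \left(g c + \left(-5\right) 12 c g\right) = -5 + \left(c g + - 60 c g\right) = -5 + \left(c g - 60 c g\right) = -5 - 59 c g$)
$m = - \frac{4389456}{1663} \approx -2639.5$
$\frac{Y}{-4529436} + \frac{D{\left(332,-226 \right)}}{m} = - \frac{1729800}{-4529436} + \frac{-5 - 19588 \left(-226\right)}{- \frac{4389456}{1663}} = \left(-1729800\right) \left(- \frac{1}{4529436}\right) + \left(-5 + 4426888\right) \left(- \frac{1663}{4389456}\right) = \frac{144150}{377453} + 4426883 \left(- \frac{1663}{4389456}\right) = \frac{144150}{377453} - \frac{7361906429}{4389456} = - \frac{2778140927262937}{1656813335568}$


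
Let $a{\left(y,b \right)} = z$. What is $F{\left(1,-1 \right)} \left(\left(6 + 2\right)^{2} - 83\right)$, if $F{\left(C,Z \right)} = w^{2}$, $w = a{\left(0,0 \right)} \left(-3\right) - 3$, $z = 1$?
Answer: $-684$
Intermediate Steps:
$a{\left(y,b \right)} = 1$
$w = -6$ ($w = 1 \left(-3\right) - 3 = -3 - 3 = -6$)
$F{\left(C,Z \right)} = 36$ ($F{\left(C,Z \right)} = \left(-6\right)^{2} = 36$)
$F{\left(1,-1 \right)} \left(\left(6 + 2\right)^{2} - 83\right) = 36 \left(\left(6 + 2\right)^{2} - 83\right) = 36 \left(8^{2} - 83\right) = 36 \left(64 - 83\right) = 36 \left(-19\right) = -684$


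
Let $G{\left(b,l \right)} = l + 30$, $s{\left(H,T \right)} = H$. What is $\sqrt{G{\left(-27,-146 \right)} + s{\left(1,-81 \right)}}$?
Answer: $i \sqrt{115} \approx 10.724 i$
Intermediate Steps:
$G{\left(b,l \right)} = 30 + l$
$\sqrt{G{\left(-27,-146 \right)} + s{\left(1,-81 \right)}} = \sqrt{\left(30 - 146\right) + 1} = \sqrt{-116 + 1} = \sqrt{-115} = i \sqrt{115}$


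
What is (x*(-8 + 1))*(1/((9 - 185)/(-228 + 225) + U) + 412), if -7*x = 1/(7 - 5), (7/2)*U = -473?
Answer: 661651/3212 ≈ 205.99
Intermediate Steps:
U = -946/7 (U = (2/7)*(-473) = -946/7 ≈ -135.14)
x = -1/14 (x = -1/(7*(7 - 5)) = -⅐/2 = -⅐*½ = -1/14 ≈ -0.071429)
(x*(-8 + 1))*(1/((9 - 185)/(-228 + 225) + U) + 412) = (-(-8 + 1)/14)*(1/((9 - 185)/(-228 + 225) - 946/7) + 412) = (-1/14*(-7))*(1/(-176/(-3) - 946/7) + 412) = (1/(-176*(-⅓) - 946/7) + 412)/2 = (1/(176/3 - 946/7) + 412)/2 = (1/(-1606/21) + 412)/2 = (-21/1606 + 412)/2 = (½)*(661651/1606) = 661651/3212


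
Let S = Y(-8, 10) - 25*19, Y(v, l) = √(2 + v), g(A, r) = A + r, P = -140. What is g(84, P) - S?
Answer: 419 - I*√6 ≈ 419.0 - 2.4495*I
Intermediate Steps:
S = -475 + I*√6 (S = √(2 - 8) - 25*19 = √(-6) - 475 = I*√6 - 475 = -475 + I*√6 ≈ -475.0 + 2.4495*I)
g(84, P) - S = (84 - 140) - (-475 + I*√6) = -56 + (475 - I*√6) = 419 - I*√6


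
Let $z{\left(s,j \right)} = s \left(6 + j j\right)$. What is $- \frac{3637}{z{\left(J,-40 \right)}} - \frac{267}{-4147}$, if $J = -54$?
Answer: $\frac{3476177}{32694948} \approx 0.10632$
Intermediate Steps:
$z{\left(s,j \right)} = s \left(6 + j^{2}\right)$
$- \frac{3637}{z{\left(J,-40 \right)}} - \frac{267}{-4147} = - \frac{3637}{\left(-54\right) \left(6 + \left(-40\right)^{2}\right)} - \frac{267}{-4147} = - \frac{3637}{\left(-54\right) \left(6 + 1600\right)} - - \frac{267}{4147} = - \frac{3637}{\left(-54\right) 1606} + \frac{267}{4147} = - \frac{3637}{-86724} + \frac{267}{4147} = \left(-3637\right) \left(- \frac{1}{86724}\right) + \frac{267}{4147} = \frac{3637}{86724} + \frac{267}{4147} = \frac{3476177}{32694948}$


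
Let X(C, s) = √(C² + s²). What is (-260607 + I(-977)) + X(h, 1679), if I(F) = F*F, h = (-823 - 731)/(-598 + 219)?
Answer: 693922 + 13*√2396049013/379 ≈ 6.9560e+5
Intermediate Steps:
h = 1554/379 (h = -1554/(-379) = -1554*(-1/379) = 1554/379 ≈ 4.1003)
I(F) = F²
(-260607 + I(-977)) + X(h, 1679) = (-260607 + (-977)²) + √((1554/379)² + 1679²) = (-260607 + 954529) + √(2414916/143641 + 2819041) = 693922 + √(404932283197/143641) = 693922 + 13*√2396049013/379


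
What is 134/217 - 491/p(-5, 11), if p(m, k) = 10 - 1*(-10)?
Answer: -103867/4340 ≈ -23.932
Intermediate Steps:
p(m, k) = 20 (p(m, k) = 10 + 10 = 20)
134/217 - 491/p(-5, 11) = 134/217 - 491/20 = -103867/4340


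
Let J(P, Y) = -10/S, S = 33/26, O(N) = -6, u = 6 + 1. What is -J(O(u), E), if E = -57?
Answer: 260/33 ≈ 7.8788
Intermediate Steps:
u = 7
S = 33/26 (S = 33*(1/26) = 33/26 ≈ 1.2692)
J(P, Y) = -260/33 (J(P, Y) = -10/33/26 = -10*26/33 = -260/33)
-J(O(u), E) = -1*(-260/33) = 260/33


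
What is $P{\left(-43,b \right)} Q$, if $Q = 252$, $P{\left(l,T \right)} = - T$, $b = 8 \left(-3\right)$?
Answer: $6048$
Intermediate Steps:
$b = -24$
$P{\left(-43,b \right)} Q = \left(-1\right) \left(-24\right) 252 = 24 \cdot 252 = 6048$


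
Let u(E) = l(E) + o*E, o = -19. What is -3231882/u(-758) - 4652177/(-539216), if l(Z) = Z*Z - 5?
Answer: 997268333585/317577194576 ≈ 3.1402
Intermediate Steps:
l(Z) = -5 + Z² (l(Z) = Z² - 5 = -5 + Z²)
u(E) = -5 + E² - 19*E (u(E) = (-5 + E²) - 19*E = -5 + E² - 19*E)
-3231882/u(-758) - 4652177/(-539216) = -3231882/(-5 + (-758)² - 19*(-758)) - 4652177/(-539216) = -3231882/(-5 + 574564 + 14402) - 4652177*(-1/539216) = -3231882/588961 + 4652177/539216 = 997268333585/317577194576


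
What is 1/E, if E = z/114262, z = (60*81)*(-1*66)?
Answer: -57131/160380 ≈ -0.35622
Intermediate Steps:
z = -320760 (z = 4860*(-66) = -320760)
E = -160380/57131 (E = -320760/114262 = -320760*1/114262 = -160380/57131 ≈ -2.8072)
1/E = 1/(-160380/57131) = -57131/160380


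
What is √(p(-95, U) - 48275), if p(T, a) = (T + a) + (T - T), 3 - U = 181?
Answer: 2*I*√12137 ≈ 220.34*I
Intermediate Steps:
U = -178 (U = 3 - 1*181 = 3 - 181 = -178)
p(T, a) = T + a (p(T, a) = (T + a) + 0 = T + a)
√(p(-95, U) - 48275) = √((-95 - 178) - 48275) = √(-273 - 48275) = √(-48548) = 2*I*√12137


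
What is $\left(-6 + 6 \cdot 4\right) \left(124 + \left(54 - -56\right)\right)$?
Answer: $4212$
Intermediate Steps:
$\left(-6 + 6 \cdot 4\right) \left(124 + \left(54 - -56\right)\right) = \left(-6 + 24\right) \left(124 + \left(54 + 56\right)\right) = 18 \left(124 + 110\right) = 18 \cdot 234 = 4212$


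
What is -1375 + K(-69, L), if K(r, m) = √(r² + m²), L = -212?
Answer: -1375 + √49705 ≈ -1152.1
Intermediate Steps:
K(r, m) = √(m² + r²)
-1375 + K(-69, L) = -1375 + √((-212)² + (-69)²) = -1375 + √(44944 + 4761) = -1375 + √49705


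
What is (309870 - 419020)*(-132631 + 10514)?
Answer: 13329070550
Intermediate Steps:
(309870 - 419020)*(-132631 + 10514) = -109150*(-122117) = 13329070550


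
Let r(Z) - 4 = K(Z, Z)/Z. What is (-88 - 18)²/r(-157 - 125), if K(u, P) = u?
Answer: 11236/5 ≈ 2247.2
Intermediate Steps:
r(Z) = 5 (r(Z) = 4 + Z/Z = 4 + 1 = 5)
(-88 - 18)²/r(-157 - 125) = (-88 - 18)²/5 = (-106)²*(⅕) = 11236*(⅕) = 11236/5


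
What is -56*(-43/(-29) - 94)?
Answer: 150248/29 ≈ 5181.0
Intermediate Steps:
-56*(-43/(-29) - 94) = -56*(-43*(-1/29) - 94) = -56*(43/29 - 94) = -56*(-2683/29) = 150248/29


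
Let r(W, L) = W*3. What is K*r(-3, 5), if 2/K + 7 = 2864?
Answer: -18/2857 ≈ -0.0063003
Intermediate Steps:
r(W, L) = 3*W
K = 2/2857 (K = 2/(-7 + 2864) = 2/2857 ≈ 0.00070004)
K*r(-3, 5) = 2*(3*(-3))/2857 = (2/2857)*(-9) = -18/2857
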